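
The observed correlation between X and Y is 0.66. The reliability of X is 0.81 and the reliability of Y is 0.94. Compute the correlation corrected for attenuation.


r_corrected = rxy / sqrt(rxx * ryy)
= 0.66 / sqrt(0.81 * 0.94)
= 0.66 / sqrt(0.7614)
= 0.66 / 0.872582
r_corrected = 0.7564

0.7564


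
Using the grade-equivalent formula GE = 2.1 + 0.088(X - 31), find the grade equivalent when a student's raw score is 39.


raw - median = 39 - 31 = 8
slope * diff = 0.088 * 8 = 0.704
GE = 2.1 + 0.704
GE = 2.804

2.804


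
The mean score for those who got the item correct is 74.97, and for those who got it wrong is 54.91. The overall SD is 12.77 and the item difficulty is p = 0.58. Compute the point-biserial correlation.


q = 1 - p = 0.42
rpb = ((M1 - M0) / SD) * sqrt(p * q)
rpb = ((74.97 - 54.91) / 12.77) * sqrt(0.58 * 0.42)
rpb = 0.7753

0.7753


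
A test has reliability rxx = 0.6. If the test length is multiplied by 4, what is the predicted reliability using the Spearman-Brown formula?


r_new = (n * rxx) / (1 + (n-1) * rxx)
r_new = (4 * 0.6) / (1 + 3 * 0.6)
r_new = 2.4 / 2.8
r_new = 0.8571

0.8571


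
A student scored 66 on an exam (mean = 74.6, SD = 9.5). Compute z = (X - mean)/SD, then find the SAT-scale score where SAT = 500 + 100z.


z = (X - mean) / SD = (66 - 74.6) / 9.5
z = -8.6 / 9.5
z = -0.9053
SAT-scale = SAT = 500 + 100z
Carry z at full precision (z = -8.6 / 9.5) into the conversion:
SAT-scale = 500 + 100 * (-8.6 / 9.5) = 500 + -860 / 9.5
SAT-scale = 500 + -90.5263
SAT-scale = 409.4737

409.4737


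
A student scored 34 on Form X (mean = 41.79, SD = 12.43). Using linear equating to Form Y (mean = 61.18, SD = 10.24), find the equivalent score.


slope = SD_Y / SD_X = 10.24 / 12.43 ~ 0.8238
intercept = mean_Y - slope * mean_X = 61.18 - (10.24 / 12.43) * 41.79 ~ 26.7528
Y = slope * X + intercept. To avoid rounding drift from the rounded slope/intercept, evaluate the equivalent form Y = mean_Y + SD_Y * (X - mean_X) / SD_X at full precision:
Y = 61.18 + 10.24 * (34 - 41.79) / 12.43
Y = 61.18 - 10.24 * 7.79 / 12.43
Y = 61.18 - 79.7696 / 12.43
Y = 61.18 - 6.4175
Y = 54.7625

54.7625


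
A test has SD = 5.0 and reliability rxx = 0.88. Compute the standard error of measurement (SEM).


SEM = SD * sqrt(1 - rxx)
SEM = 5.0 * sqrt(1 - 0.88)
SEM = 5.0 * sqrt(0.12) = 5.0 * 0.34641
SEM = 1.7321

1.7321


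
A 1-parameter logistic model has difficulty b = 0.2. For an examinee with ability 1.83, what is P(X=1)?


theta - b = 1.83 - 0.2 = 1.63
exp(-(theta - b)) = exp(-1.63) = 0.1959
P = 1 / (1 + 0.1959)
P = 0.8362

0.8362


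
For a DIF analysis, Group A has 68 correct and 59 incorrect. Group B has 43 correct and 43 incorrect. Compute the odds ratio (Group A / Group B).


Odds_A = 68/59 = 1.1525
Odds_B = 43/43 = 1.0
OR = Odds_A / Odds_B = 1.1525 / 1.0
Exactly, OR = (68 * 43) / (59 * 43) = 2924 / 2537
OR = 1.1525

1.1525


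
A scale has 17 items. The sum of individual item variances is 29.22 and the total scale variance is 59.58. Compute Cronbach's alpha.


alpha = (k/(k-1)) * (1 - sum(si^2)/s_total^2)
= (17/16) * (1 - 29.22/59.58)
alpha = 0.5414

0.5414


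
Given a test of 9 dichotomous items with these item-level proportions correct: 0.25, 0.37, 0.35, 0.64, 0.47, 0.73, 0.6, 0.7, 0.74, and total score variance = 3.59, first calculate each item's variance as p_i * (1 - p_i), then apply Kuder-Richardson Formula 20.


For each item, compute p_i * q_i:
  Item 1: 0.25 * 0.75 = 0.1875
  Item 2: 0.37 * 0.63 = 0.2331
  Item 3: 0.35 * 0.65 = 0.2275
  Item 4: 0.64 * 0.36 = 0.2304
  Item 5: 0.47 * 0.53 = 0.2491
  Item 6: 0.73 * 0.27 = 0.1971
  Item 7: 0.6 * 0.4 = 0.24
  Item 8: 0.7 * 0.3 = 0.21
  Item 9: 0.74 * 0.26 = 0.1924
Sum(p_i * q_i) = 0.1875 + 0.2331 + 0.2275 + 0.2304 + 0.2491 + 0.1971 + 0.24 + 0.21 + 0.1924 = 1.9671
KR-20 = (k/(k-1)) * (1 - Sum(p_i*q_i) / Var_total)
= (9/8) * (1 - 1.9671/3.59)
= 1.125 * 0.4521
KR-20 = 0.5086

0.5086


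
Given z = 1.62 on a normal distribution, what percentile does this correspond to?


CDF(z) = 0.5 * (1 + erf(z/sqrt(2)))
erf(1.1455) = 0.8948
CDF = 0.9474
Percentile rank = 0.9474 * 100 = 94.74

94.74


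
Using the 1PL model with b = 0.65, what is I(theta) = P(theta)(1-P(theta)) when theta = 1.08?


P = 1/(1+exp(-(1.08-0.65))) = 0.6059
I = P*(1-P) = 0.6059 * 0.3941
I = 0.2388

0.2388


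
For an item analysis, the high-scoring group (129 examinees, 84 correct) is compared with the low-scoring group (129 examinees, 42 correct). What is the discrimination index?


p_upper = 84/129 = 0.6512
p_lower = 42/129 = 0.3256
D = 0.6512 - 0.3256 = 0.3256

0.3256


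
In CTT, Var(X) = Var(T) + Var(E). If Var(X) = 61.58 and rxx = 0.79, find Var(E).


var_true = rxx * var_obs = 0.79 * 61.58 = 48.6482
var_error = var_obs - var_true
var_error = 61.58 - 48.6482
var_error = 12.9318

12.9318


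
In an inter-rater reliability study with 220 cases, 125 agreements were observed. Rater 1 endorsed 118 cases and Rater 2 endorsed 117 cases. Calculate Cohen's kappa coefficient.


P_o = 125/220 = 0.568182
P_e = (118*117 + 102*103) / 48400 = 0.502314
kappa = (P_o - P_e) / (1 - P_e)
kappa = (0.568182 - 0.502314) / (1 - 0.502314)
kappa = 0.1323

0.1323


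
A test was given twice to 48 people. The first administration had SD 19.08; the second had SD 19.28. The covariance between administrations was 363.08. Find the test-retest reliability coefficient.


r = cov(X,Y) / (SD_X * SD_Y)
r = 363.08 / (19.08 * 19.28)
r = 363.08 / 367.8624
r = 0.987

0.987


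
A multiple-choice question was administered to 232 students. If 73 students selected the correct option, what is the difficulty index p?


Item difficulty p = number correct / total examinees
p = 73 / 232
p = 0.3147

0.3147


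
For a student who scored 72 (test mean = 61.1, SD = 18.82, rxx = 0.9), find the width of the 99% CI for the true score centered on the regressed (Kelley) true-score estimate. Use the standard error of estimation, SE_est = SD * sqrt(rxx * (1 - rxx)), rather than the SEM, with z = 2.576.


True score estimate = 0.9*72 + 0.1*61.1 = 70.91
SE_est = SD * sqrt(rxx * (1 - rxx)) = 18.82 * sqrt(0.9 * 0.1) = 18.82 * sqrt(0.09) = 5.646
CI = T_est +/- z * SE_est, so width = 2 * z * SE_est = 2 * 2.576 * 5.646
Width = 29.0882

29.0882


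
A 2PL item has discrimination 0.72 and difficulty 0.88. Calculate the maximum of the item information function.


For 2PL, max info at theta = b = 0.88
I_max = a^2 / 4 = 0.72^2 / 4
= 0.5184 / 4
I_max = 0.1296

0.1296


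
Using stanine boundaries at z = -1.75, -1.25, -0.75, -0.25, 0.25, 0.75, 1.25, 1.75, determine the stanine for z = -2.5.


Stanine boundaries: [-1.75, -1.25, -0.75, -0.25, 0.25, 0.75, 1.25, 1.75]
z = -2.5
Check each boundary:
  z < -1.75
  z < -1.25
  z < -0.75
  z < -0.25
  z < 0.25
  z < 0.75
  z < 1.25
  z < 1.75
Highest qualifying boundary gives stanine = 1

1


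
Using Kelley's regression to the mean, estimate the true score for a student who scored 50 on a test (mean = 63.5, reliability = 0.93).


T_est = rxx * X + (1 - rxx) * mean
T_est = 0.93 * 50 + 0.07 * 63.5
T_est = 46.5 + 4.445
T_est = 50.945

50.945


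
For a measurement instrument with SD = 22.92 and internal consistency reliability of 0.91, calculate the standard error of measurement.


SEM = SD * sqrt(1 - rxx)
SEM = 22.92 * sqrt(1 - 0.91)
SEM = 22.92 * sqrt(0.09) = 22.92 * 0.3
SEM = 6.876

6.876


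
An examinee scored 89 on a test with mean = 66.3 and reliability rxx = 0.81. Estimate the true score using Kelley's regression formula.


T_est = rxx * X + (1 - rxx) * mean
T_est = 0.81 * 89 + 0.19 * 66.3
T_est = 72.09 + 12.597
T_est = 84.687

84.687


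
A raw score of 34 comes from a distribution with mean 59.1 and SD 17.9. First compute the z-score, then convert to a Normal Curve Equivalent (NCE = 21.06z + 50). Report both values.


z = (X - mean) / SD = (34 - 59.1) / 17.9
z = -25.1 / 17.9
z = -1.4022
NCE = NCE = 21.06z + 50
Carry z at full precision (z = -25.1 / 17.9) into the conversion:
NCE = 21.06 * (-25.1 / 17.9) + 50 = -528.606 / 17.9 + 50
NCE = -29.5311 + 50
NCE = 20.4689

20.4689


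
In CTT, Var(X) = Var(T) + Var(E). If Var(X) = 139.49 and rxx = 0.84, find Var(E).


var_true = rxx * var_obs = 0.84 * 139.49 = 117.1716
var_error = var_obs - var_true
var_error = 139.49 - 117.1716
var_error = 22.3184

22.3184


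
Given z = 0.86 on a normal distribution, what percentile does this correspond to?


CDF(z) = 0.5 * (1 + erf(z/sqrt(2)))
erf(0.6081) = 0.6102
CDF = 0.8051
Percentile rank = 0.8051 * 100 = 80.51

80.51


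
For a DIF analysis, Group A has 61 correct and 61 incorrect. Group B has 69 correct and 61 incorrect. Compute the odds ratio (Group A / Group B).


Odds_A = 61/61 = 1.0
Odds_B = 69/61 = 1.1311
OR = Odds_A / Odds_B = 1.0 / 1.1311
Exactly, OR = (61 * 61) / (61 * 69) = 3721 / 4209
OR = 0.8841

0.8841


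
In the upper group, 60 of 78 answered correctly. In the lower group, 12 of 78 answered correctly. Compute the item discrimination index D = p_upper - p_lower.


p_upper = 60/78 = 0.7692
p_lower = 12/78 = 0.1538
D = 0.7692 - 0.1538 = 0.6154

0.6154


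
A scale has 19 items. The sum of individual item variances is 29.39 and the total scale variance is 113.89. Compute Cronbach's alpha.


alpha = (k/(k-1)) * (1 - sum(si^2)/s_total^2)
= (19/18) * (1 - 29.39/113.89)
alpha = 0.7832

0.7832


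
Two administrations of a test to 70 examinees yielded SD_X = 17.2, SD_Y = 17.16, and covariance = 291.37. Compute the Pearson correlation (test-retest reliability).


r = cov(X,Y) / (SD_X * SD_Y)
r = 291.37 / (17.2 * 17.16)
r = 291.37 / 295.152
r = 0.9872

0.9872


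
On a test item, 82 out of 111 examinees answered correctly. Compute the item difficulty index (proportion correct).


Item difficulty p = number correct / total examinees
p = 82 / 111
p = 0.7387

0.7387


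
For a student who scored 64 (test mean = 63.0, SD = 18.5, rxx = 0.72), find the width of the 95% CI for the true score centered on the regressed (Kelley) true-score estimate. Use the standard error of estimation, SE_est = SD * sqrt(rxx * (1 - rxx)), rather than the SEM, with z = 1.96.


True score estimate = 0.72*64 + 0.28*63.0 = 63.72
SE_est = SD * sqrt(rxx * (1 - rxx)) = 18.5 * sqrt(0.72 * 0.28) = 18.5 * sqrt(0.2016) = 8.306479
CI = T_est +/- z * SE_est, so width = 2 * z * SE_est = 2 * 1.96 * 8.306479
Width = 32.5614

32.5614


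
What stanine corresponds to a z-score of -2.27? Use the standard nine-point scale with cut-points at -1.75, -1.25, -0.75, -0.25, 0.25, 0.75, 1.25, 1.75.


Stanine boundaries: [-1.75, -1.25, -0.75, -0.25, 0.25, 0.75, 1.25, 1.75]
z = -2.27
Check each boundary:
  z < -1.75
  z < -1.25
  z < -0.75
  z < -0.25
  z < 0.25
  z < 0.75
  z < 1.25
  z < 1.75
Highest qualifying boundary gives stanine = 1

1


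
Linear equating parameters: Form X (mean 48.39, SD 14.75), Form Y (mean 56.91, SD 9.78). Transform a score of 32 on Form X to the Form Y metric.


slope = SD_Y / SD_X = 9.78 / 14.75 ~ 0.6631
intercept = mean_Y - slope * mean_X = 56.91 - (9.78 / 14.75) * 48.39 ~ 24.825
Y = slope * X + intercept. To avoid rounding drift from the rounded slope/intercept, evaluate the equivalent form Y = mean_Y + SD_Y * (X - mean_X) / SD_X at full precision:
Y = 56.91 + 9.78 * (32 - 48.39) / 14.75
Y = 56.91 - 9.78 * 16.39 / 14.75
Y = 56.91 - 160.2942 / 14.75
Y = 56.91 - 10.8674
Y = 46.0426

46.0426


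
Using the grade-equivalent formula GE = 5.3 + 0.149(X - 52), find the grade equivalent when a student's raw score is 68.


raw - median = 68 - 52 = 16
slope * diff = 0.149 * 16 = 2.384
GE = 5.3 + 2.384
GE = 7.684

7.684


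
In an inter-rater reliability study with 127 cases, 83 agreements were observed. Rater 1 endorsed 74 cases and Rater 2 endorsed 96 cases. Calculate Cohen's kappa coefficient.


P_o = 83/127 = 0.653543
P_e = (74*96 + 53*31) / 16129 = 0.542315
kappa = (P_o - P_e) / (1 - P_e)
kappa = (0.653543 - 0.542315) / (1 - 0.542315)
kappa = 0.243

0.243


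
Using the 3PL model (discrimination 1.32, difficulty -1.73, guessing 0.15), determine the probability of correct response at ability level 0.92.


logit = 1.32*(0.92 - -1.73) = 3.498
P* = 1/(1 + exp(-3.498)) = 0.9706
P = 0.15 + (1 - 0.15) * 0.9706
P = 0.975

0.975


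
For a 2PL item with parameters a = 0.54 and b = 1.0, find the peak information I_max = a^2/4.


For 2PL, max info at theta = b = 1.0
I_max = a^2 / 4 = 0.54^2 / 4
= 0.2916 / 4
I_max = 0.0729

0.0729


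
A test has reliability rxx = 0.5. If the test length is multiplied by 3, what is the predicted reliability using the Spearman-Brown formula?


r_new = (n * rxx) / (1 + (n-1) * rxx)
r_new = (3 * 0.5) / (1 + 2 * 0.5)
r_new = 1.5 / 2.0
r_new = 0.75

0.75


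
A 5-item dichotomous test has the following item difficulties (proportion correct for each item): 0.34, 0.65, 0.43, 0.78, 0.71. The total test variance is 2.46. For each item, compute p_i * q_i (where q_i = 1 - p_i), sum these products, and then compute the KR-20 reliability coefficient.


For each item, compute p_i * q_i:
  Item 1: 0.34 * 0.66 = 0.2244
  Item 2: 0.65 * 0.35 = 0.2275
  Item 3: 0.43 * 0.57 = 0.2451
  Item 4: 0.78 * 0.22 = 0.1716
  Item 5: 0.71 * 0.29 = 0.2059
Sum(p_i * q_i) = 0.2244 + 0.2275 + 0.2451 + 0.1716 + 0.2059 = 1.0745
KR-20 = (k/(k-1)) * (1 - Sum(p_i*q_i) / Var_total)
= (5/4) * (1 - 1.0745/2.46)
= 1.25 * 0.5632
KR-20 = 0.704

0.704


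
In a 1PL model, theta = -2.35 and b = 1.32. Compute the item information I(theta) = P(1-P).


P = 1/(1+exp(-(-2.35-1.32))) = 0.0248
I = P*(1-P) = 0.0248 * 0.9752
I = 0.0242

0.0242


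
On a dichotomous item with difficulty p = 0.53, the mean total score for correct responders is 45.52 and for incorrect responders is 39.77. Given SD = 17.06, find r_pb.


q = 1 - p = 0.47
rpb = ((M1 - M0) / SD) * sqrt(p * q)
rpb = ((45.52 - 39.77) / 17.06) * sqrt(0.53 * 0.47)
rpb = 0.1682

0.1682


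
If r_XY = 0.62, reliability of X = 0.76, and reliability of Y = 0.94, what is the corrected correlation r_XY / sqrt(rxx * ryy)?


r_corrected = rxy / sqrt(rxx * ryy)
= 0.62 / sqrt(0.76 * 0.94)
= 0.62 / sqrt(0.7144)
= 0.62 / 0.845222
r_corrected = 0.7335

0.7335


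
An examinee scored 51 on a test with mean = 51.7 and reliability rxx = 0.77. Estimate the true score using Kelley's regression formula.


T_est = rxx * X + (1 - rxx) * mean
T_est = 0.77 * 51 + 0.23 * 51.7
T_est = 39.27 + 11.891
T_est = 51.161

51.161


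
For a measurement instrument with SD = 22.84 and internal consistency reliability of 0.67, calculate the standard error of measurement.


SEM = SD * sqrt(1 - rxx)
SEM = 22.84 * sqrt(1 - 0.67)
SEM = 22.84 * sqrt(0.33) = 22.84 * 0.574456
SEM = 13.1206

13.1206


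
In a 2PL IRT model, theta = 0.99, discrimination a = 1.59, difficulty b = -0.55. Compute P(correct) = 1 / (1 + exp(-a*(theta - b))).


a*(theta - b) = 1.59 * (0.99 - -0.55) = 2.4486
exp(-2.4486) = 0.0864
P = 1 / (1 + 0.0864)
P = 0.9205

0.9205


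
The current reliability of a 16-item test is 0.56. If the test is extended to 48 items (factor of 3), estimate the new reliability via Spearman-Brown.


r_new = (n * rxx) / (1 + (n-1) * rxx)
r_new = (3 * 0.56) / (1 + 2 * 0.56)
r_new = 1.68 / 2.12
r_new = 0.7925

0.7925


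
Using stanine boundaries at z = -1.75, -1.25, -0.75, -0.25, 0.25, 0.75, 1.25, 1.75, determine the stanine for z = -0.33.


Stanine boundaries: [-1.75, -1.25, -0.75, -0.25, 0.25, 0.75, 1.25, 1.75]
z = -0.33
Check each boundary:
  z >= -1.75 -> could be stanine 2
  z >= -1.25 -> could be stanine 3
  z >= -0.75 -> could be stanine 4
  z < -0.25
  z < 0.25
  z < 0.75
  z < 1.25
  z < 1.75
Highest qualifying boundary gives stanine = 4

4


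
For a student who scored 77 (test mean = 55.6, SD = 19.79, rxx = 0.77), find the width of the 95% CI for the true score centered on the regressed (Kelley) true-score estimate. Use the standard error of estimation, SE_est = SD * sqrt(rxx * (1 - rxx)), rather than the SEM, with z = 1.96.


True score estimate = 0.77*77 + 0.23*55.6 = 72.078
SE_est = SD * sqrt(rxx * (1 - rxx)) = 19.79 * sqrt(0.77 * 0.23) = 19.79 * sqrt(0.1771) = 8.328275
CI = T_est +/- z * SE_est, so width = 2 * z * SE_est = 2 * 1.96 * 8.328275
Width = 32.6468

32.6468


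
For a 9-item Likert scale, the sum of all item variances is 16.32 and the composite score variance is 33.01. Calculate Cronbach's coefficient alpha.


alpha = (k/(k-1)) * (1 - sum(si^2)/s_total^2)
= (9/8) * (1 - 16.32/33.01)
alpha = 0.5688

0.5688


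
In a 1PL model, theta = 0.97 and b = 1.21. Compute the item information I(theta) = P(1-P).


P = 1/(1+exp(-(0.97-1.21))) = 0.4403
I = P*(1-P) = 0.4403 * 0.5597
I = 0.2464

0.2464


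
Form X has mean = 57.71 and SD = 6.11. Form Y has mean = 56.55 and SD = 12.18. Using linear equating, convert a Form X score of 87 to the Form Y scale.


slope = SD_Y / SD_X = 12.18 / 6.11 ~ 1.9935
intercept = mean_Y - slope * mean_X = 56.55 - (12.18 / 6.11) * 57.71 ~ -58.4922
Y = slope * X + intercept. To avoid rounding drift from the rounded slope/intercept, evaluate the equivalent form Y = mean_Y + SD_Y * (X - mean_X) / SD_X at full precision:
Y = 56.55 + 12.18 * (87 - 57.71) / 6.11
Y = 56.55 + 12.18 * 29.29 / 6.11
Y = 56.55 + 356.7522 / 6.11
Y = 56.55 + 58.3882
Y = 114.9382

114.9382


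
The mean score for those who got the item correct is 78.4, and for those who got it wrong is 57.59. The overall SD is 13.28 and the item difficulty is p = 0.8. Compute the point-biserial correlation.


q = 1 - p = 0.2
rpb = ((M1 - M0) / SD) * sqrt(p * q)
rpb = ((78.4 - 57.59) / 13.28) * sqrt(0.8 * 0.2)
rpb = 0.6268

0.6268


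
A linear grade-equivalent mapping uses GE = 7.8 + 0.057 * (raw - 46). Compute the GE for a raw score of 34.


raw - median = 34 - 46 = -12
slope * diff = 0.057 * -12 = -0.684
GE = 7.8 + -0.684
GE = 7.116

7.116


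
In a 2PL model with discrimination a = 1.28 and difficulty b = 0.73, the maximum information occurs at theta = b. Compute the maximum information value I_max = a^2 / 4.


For 2PL, max info at theta = b = 0.73
I_max = a^2 / 4 = 1.28^2 / 4
= 1.6384 / 4
I_max = 0.4096

0.4096


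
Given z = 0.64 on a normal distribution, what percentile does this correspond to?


CDF(z) = 0.5 * (1 + erf(z/sqrt(2)))
erf(0.4525) = 0.4778
CDF = 0.7389
Percentile rank = 0.7389 * 100 = 73.89

73.89


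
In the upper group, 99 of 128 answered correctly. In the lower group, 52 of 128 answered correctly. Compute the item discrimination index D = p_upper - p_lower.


p_upper = 99/128 = 0.7734
p_lower = 52/128 = 0.4062
D = 0.7734 - 0.4062 = 0.3672

0.3672


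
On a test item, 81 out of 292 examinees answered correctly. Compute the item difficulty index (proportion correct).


Item difficulty p = number correct / total examinees
p = 81 / 292
p = 0.2774

0.2774


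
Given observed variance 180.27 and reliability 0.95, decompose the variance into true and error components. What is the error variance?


var_true = rxx * var_obs = 0.95 * 180.27 = 171.2565
var_error = var_obs - var_true
var_error = 180.27 - 171.2565
var_error = 9.0135

9.0135


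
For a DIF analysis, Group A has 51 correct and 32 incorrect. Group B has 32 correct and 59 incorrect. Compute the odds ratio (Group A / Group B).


Odds_A = 51/32 = 1.5938
Odds_B = 32/59 = 0.5424
OR = Odds_A / Odds_B = 1.5938 / 0.5424
Exactly, OR = (51 * 59) / (32 * 32) = 3009 / 1024
OR = 2.9385

2.9385


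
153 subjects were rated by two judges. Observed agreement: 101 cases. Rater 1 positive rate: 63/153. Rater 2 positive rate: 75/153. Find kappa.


P_o = 101/153 = 0.660131
P_e = (63*75 + 90*78) / 23409 = 0.50173
kappa = (P_o - P_e) / (1 - P_e)
kappa = (0.660131 - 0.50173) / (1 - 0.50173)
kappa = 0.3179

0.3179


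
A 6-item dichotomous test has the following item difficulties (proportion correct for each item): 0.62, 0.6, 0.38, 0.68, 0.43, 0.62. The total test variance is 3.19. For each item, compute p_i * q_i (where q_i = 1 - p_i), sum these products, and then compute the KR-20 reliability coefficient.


For each item, compute p_i * q_i:
  Item 1: 0.62 * 0.38 = 0.2356
  Item 2: 0.6 * 0.4 = 0.24
  Item 3: 0.38 * 0.62 = 0.2356
  Item 4: 0.68 * 0.32 = 0.2176
  Item 5: 0.43 * 0.57 = 0.2451
  Item 6: 0.62 * 0.38 = 0.2356
Sum(p_i * q_i) = 0.2356 + 0.24 + 0.2356 + 0.2176 + 0.2451 + 0.2356 = 1.4095
KR-20 = (k/(k-1)) * (1 - Sum(p_i*q_i) / Var_total)
= (6/5) * (1 - 1.4095/3.19)
= 1.2 * 0.5582
KR-20 = 0.6698

0.6698


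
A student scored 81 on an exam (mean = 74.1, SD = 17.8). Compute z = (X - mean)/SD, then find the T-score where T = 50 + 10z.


z = (X - mean) / SD = (81 - 74.1) / 17.8
z = 6.9 / 17.8
z = 0.3876
T-score = T = 50 + 10z
Carry z at full precision (z = 6.9 / 17.8) into the conversion:
T-score = 50 + 10 * (6.9 / 17.8) = 50 + 69 / 17.8
T-score = 50 + 3.8764
T-score = 53.8764

53.8764


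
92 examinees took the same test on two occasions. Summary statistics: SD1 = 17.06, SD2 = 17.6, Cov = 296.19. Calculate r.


r = cov(X,Y) / (SD_X * SD_Y)
r = 296.19 / (17.06 * 17.6)
r = 296.19 / 300.256
r = 0.9865

0.9865


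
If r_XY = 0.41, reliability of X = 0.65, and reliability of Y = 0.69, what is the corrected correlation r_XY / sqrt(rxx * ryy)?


r_corrected = rxy / sqrt(rxx * ryy)
= 0.41 / sqrt(0.65 * 0.69)
= 0.41 / sqrt(0.4485)
= 0.41 / 0.669701
r_corrected = 0.6122

0.6122


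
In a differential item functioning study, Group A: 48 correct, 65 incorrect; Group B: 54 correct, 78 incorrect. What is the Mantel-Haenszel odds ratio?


Odds_A = 48/65 = 0.7385
Odds_B = 54/78 = 0.6923
OR = Odds_A / Odds_B = 0.7385 / 0.6923
Exactly, OR = (48 * 78) / (65 * 54) = 3744 / 3510
OR = 1.0667

1.0667


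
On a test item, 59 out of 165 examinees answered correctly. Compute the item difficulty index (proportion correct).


Item difficulty p = number correct / total examinees
p = 59 / 165
p = 0.3576

0.3576


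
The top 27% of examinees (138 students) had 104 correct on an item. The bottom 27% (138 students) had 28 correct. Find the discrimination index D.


p_upper = 104/138 = 0.7536
p_lower = 28/138 = 0.2029
D = 0.7536 - 0.2029 = 0.5507

0.5507


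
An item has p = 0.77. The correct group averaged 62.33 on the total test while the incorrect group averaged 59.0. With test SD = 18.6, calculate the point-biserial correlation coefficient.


q = 1 - p = 0.23
rpb = ((M1 - M0) / SD) * sqrt(p * q)
rpb = ((62.33 - 59.0) / 18.6) * sqrt(0.77 * 0.23)
rpb = 0.0753

0.0753


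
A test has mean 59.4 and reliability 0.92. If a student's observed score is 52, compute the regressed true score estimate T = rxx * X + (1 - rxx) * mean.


T_est = rxx * X + (1 - rxx) * mean
T_est = 0.92 * 52 + 0.08 * 59.4
T_est = 47.84 + 4.752
T_est = 52.592

52.592


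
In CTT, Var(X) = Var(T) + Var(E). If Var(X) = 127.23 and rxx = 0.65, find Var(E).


var_true = rxx * var_obs = 0.65 * 127.23 = 82.6995
var_error = var_obs - var_true
var_error = 127.23 - 82.6995
var_error = 44.5305

44.5305


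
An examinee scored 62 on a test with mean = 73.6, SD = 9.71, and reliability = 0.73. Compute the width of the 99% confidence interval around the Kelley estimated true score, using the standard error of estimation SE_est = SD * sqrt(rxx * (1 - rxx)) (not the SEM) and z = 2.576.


True score estimate = 0.73*62 + 0.27*73.6 = 65.132
SE_est = SD * sqrt(rxx * (1 - rxx)) = 9.71 * sqrt(0.73 * 0.27) = 9.71 * sqrt(0.1971) = 4.310846
CI = T_est +/- z * SE_est, so width = 2 * z * SE_est = 2 * 2.576 * 4.310846
Width = 22.2095

22.2095


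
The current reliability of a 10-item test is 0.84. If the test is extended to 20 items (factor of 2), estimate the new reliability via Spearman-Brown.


r_new = (n * rxx) / (1 + (n-1) * rxx)
r_new = (2 * 0.84) / (1 + 1 * 0.84)
r_new = 1.68 / 1.84
r_new = 0.913

0.913


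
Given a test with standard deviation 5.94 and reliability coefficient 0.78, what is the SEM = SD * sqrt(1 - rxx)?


SEM = SD * sqrt(1 - rxx)
SEM = 5.94 * sqrt(1 - 0.78)
SEM = 5.94 * sqrt(0.22) = 5.94 * 0.469042
SEM = 2.7861

2.7861


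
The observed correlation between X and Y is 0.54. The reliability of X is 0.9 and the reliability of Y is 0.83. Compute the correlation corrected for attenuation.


r_corrected = rxy / sqrt(rxx * ryy)
= 0.54 / sqrt(0.9 * 0.83)
= 0.54 / sqrt(0.747)
= 0.54 / 0.864292
r_corrected = 0.6248

0.6248


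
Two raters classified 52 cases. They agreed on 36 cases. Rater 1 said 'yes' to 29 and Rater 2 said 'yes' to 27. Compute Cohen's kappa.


P_o = 36/52 = 0.692308
P_e = (29*27 + 23*25) / 2704 = 0.502219
kappa = (P_o - P_e) / (1 - P_e)
kappa = (0.692308 - 0.502219) / (1 - 0.502219)
kappa = 0.3819

0.3819


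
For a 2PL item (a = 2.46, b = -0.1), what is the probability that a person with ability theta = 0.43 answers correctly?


a*(theta - b) = 2.46 * (0.43 - -0.1) = 1.3038
exp(-1.3038) = 0.2715
P = 1 / (1 + 0.2715)
P = 0.7865

0.7865


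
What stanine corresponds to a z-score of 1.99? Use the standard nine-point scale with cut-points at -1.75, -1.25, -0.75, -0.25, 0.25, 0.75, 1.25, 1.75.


Stanine boundaries: [-1.75, -1.25, -0.75, -0.25, 0.25, 0.75, 1.25, 1.75]
z = 1.99
Check each boundary:
  z >= -1.75 -> could be stanine 2
  z >= -1.25 -> could be stanine 3
  z >= -0.75 -> could be stanine 4
  z >= -0.25 -> could be stanine 5
  z >= 0.25 -> could be stanine 6
  z >= 0.75 -> could be stanine 7
  z >= 1.25 -> could be stanine 8
  z >= 1.75 -> could be stanine 9
Highest qualifying boundary gives stanine = 9

9


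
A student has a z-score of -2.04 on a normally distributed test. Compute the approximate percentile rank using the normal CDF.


CDF(z) = 0.5 * (1 + erf(z/sqrt(2)))
erf(-1.4425) = -0.9586
CDF = 0.0207
Percentile rank = 0.0207 * 100 = 2.07

2.07


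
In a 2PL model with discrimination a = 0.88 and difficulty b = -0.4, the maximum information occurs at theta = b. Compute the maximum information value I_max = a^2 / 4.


For 2PL, max info at theta = b = -0.4
I_max = a^2 / 4 = 0.88^2 / 4
= 0.7744 / 4
I_max = 0.1936

0.1936


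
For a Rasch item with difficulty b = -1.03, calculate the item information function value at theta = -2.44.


P = 1/(1+exp(-(-2.44--1.03))) = 0.1962
I = P*(1-P) = 0.1962 * 0.8038
I = 0.1577

0.1577


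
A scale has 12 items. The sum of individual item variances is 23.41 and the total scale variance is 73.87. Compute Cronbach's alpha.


alpha = (k/(k-1)) * (1 - sum(si^2)/s_total^2)
= (12/11) * (1 - 23.41/73.87)
alpha = 0.7452

0.7452


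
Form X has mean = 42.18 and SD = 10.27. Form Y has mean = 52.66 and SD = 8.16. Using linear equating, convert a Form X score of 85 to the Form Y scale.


slope = SD_Y / SD_X = 8.16 / 10.27 ~ 0.7945
intercept = mean_Y - slope * mean_X = 52.66 - (8.16 / 10.27) * 42.18 ~ 19.146
Y = slope * X + intercept. To avoid rounding drift from the rounded slope/intercept, evaluate the equivalent form Y = mean_Y + SD_Y * (X - mean_X) / SD_X at full precision:
Y = 52.66 + 8.16 * (85 - 42.18) / 10.27
Y = 52.66 + 8.16 * 42.82 / 10.27
Y = 52.66 + 349.4112 / 10.27
Y = 52.66 + 34.0225
Y = 86.6825

86.6825


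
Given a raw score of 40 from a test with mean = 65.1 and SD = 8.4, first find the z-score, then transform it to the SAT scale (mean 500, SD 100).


z = (X - mean) / SD = (40 - 65.1) / 8.4
z = -25.1 / 8.4
z = -2.9881
SAT-scale = SAT = 500 + 100z
Carry z at full precision (z = -25.1 / 8.4) into the conversion:
SAT-scale = 500 + 100 * (-25.1 / 8.4) = 500 + -2510 / 8.4
SAT-scale = 500 + -298.8095
SAT-scale = 201.1905

201.1905


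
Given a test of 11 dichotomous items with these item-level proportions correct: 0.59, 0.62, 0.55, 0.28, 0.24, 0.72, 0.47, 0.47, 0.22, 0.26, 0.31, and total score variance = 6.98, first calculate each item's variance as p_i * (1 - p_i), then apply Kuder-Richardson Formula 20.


For each item, compute p_i * q_i:
  Item 1: 0.59 * 0.41 = 0.2419
  Item 2: 0.62 * 0.38 = 0.2356
  Item 3: 0.55 * 0.45 = 0.2475
  Item 4: 0.28 * 0.72 = 0.2016
  Item 5: 0.24 * 0.76 = 0.1824
  Item 6: 0.72 * 0.28 = 0.2016
  Item 7: 0.47 * 0.53 = 0.2491
  Item 8: 0.47 * 0.53 = 0.2491
  Item 9: 0.22 * 0.78 = 0.1716
  Item 10: 0.26 * 0.74 = 0.1924
  Item 11: 0.31 * 0.69 = 0.2139
Sum(p_i * q_i) = 0.2419 + 0.2356 + 0.2475 + 0.2016 + 0.1824 + 0.2016 + 0.2491 + 0.2491 + 0.1716 + 0.1924 + 0.2139 = 2.3867
KR-20 = (k/(k-1)) * (1 - Sum(p_i*q_i) / Var_total)
= (11/10) * (1 - 2.3867/6.98)
= 1.1 * 0.6581
KR-20 = 0.7239

0.7239


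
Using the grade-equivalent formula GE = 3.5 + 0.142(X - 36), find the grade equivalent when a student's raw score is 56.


raw - median = 56 - 36 = 20
slope * diff = 0.142 * 20 = 2.84
GE = 3.5 + 2.84
GE = 6.34

6.34


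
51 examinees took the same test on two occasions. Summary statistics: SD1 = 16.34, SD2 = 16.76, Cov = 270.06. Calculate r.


r = cov(X,Y) / (SD_X * SD_Y)
r = 270.06 / (16.34 * 16.76)
r = 270.06 / 273.8584
r = 0.9861

0.9861


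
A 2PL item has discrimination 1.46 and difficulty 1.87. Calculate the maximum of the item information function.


For 2PL, max info at theta = b = 1.87
I_max = a^2 / 4 = 1.46^2 / 4
= 2.1316 / 4
I_max = 0.5329

0.5329


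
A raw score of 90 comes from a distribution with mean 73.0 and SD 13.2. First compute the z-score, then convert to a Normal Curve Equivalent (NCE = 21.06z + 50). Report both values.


z = (X - mean) / SD = (90 - 73.0) / 13.2
z = 17.0 / 13.2
z = 1.2879
NCE = NCE = 21.06z + 50
Carry z at full precision (z = 17.0 / 13.2) into the conversion:
NCE = 21.06 * (17.0 / 13.2) + 50 = 358.02 / 13.2 + 50
NCE = 27.1227 + 50
NCE = 77.1227

77.1227


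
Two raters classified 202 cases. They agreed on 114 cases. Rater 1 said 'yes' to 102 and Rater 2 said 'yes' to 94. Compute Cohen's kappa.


P_o = 114/202 = 0.564356
P_e = (102*94 + 100*108) / 40804 = 0.499657
kappa = (P_o - P_e) / (1 - P_e)
kappa = (0.564356 - 0.499657) / (1 - 0.499657)
kappa = 0.1293

0.1293


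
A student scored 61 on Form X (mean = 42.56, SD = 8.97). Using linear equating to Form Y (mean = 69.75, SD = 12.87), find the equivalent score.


slope = SD_Y / SD_X = 12.87 / 8.97 ~ 1.4348
intercept = mean_Y - slope * mean_X = 69.75 - (12.87 / 8.97) * 42.56 ~ 8.6857
Y = slope * X + intercept. To avoid rounding drift from the rounded slope/intercept, evaluate the equivalent form Y = mean_Y + SD_Y * (X - mean_X) / SD_X at full precision:
Y = 69.75 + 12.87 * (61 - 42.56) / 8.97
Y = 69.75 + 12.87 * 18.44 / 8.97
Y = 69.75 + 237.3228 / 8.97
Y = 69.75 + 26.4574
Y = 96.2074

96.2074


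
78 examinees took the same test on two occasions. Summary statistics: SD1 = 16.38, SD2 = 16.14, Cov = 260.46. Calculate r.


r = cov(X,Y) / (SD_X * SD_Y)
r = 260.46 / (16.38 * 16.14)
r = 260.46 / 264.3732
r = 0.9852

0.9852


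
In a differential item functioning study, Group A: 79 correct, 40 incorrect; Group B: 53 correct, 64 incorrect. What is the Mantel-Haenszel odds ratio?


Odds_A = 79/40 = 1.975
Odds_B = 53/64 = 0.8281
OR = Odds_A / Odds_B = 1.975 / 0.8281
Exactly, OR = (79 * 64) / (40 * 53) = 5056 / 2120
OR = 2.3849

2.3849


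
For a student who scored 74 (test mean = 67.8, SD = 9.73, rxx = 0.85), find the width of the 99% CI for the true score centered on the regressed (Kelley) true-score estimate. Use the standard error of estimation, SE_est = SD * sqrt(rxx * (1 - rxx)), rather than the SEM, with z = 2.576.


True score estimate = 0.85*74 + 0.15*67.8 = 73.07
SE_est = SD * sqrt(rxx * (1 - rxx)) = 9.73 * sqrt(0.85 * 0.15) = 9.73 * sqrt(0.1275) = 3.474305
CI = T_est +/- z * SE_est, so width = 2 * z * SE_est = 2 * 2.576 * 3.474305
Width = 17.8996

17.8996


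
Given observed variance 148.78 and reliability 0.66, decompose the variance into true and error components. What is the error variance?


var_true = rxx * var_obs = 0.66 * 148.78 = 98.1948
var_error = var_obs - var_true
var_error = 148.78 - 98.1948
var_error = 50.5852

50.5852


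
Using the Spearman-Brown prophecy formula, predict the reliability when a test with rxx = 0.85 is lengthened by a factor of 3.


r_new = (n * rxx) / (1 + (n-1) * rxx)
r_new = (3 * 0.85) / (1 + 2 * 0.85)
r_new = 2.55 / 2.7
r_new = 0.9444

0.9444


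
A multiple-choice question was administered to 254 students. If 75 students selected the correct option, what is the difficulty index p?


Item difficulty p = number correct / total examinees
p = 75 / 254
p = 0.2953

0.2953


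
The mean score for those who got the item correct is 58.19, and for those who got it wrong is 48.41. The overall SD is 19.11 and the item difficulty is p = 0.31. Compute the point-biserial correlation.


q = 1 - p = 0.69
rpb = ((M1 - M0) / SD) * sqrt(p * q)
rpb = ((58.19 - 48.41) / 19.11) * sqrt(0.31 * 0.69)
rpb = 0.2367

0.2367


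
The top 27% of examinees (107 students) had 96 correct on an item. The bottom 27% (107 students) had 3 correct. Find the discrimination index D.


p_upper = 96/107 = 0.8972
p_lower = 3/107 = 0.028
D = 0.8972 - 0.028 = 0.8692

0.8692


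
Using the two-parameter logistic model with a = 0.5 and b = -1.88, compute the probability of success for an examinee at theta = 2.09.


a*(theta - b) = 0.5 * (2.09 - -1.88) = 1.985
exp(-1.985) = 0.1374
P = 1 / (1 + 0.1374)
P = 0.8792

0.8792


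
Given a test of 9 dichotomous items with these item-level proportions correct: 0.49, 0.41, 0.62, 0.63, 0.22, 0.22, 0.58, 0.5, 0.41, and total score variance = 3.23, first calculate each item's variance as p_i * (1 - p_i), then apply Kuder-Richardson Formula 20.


For each item, compute p_i * q_i:
  Item 1: 0.49 * 0.51 = 0.2499
  Item 2: 0.41 * 0.59 = 0.2419
  Item 3: 0.62 * 0.38 = 0.2356
  Item 4: 0.63 * 0.37 = 0.2331
  Item 5: 0.22 * 0.78 = 0.1716
  Item 6: 0.22 * 0.78 = 0.1716
  Item 7: 0.58 * 0.42 = 0.2436
  Item 8: 0.5 * 0.5 = 0.25
  Item 9: 0.41 * 0.59 = 0.2419
Sum(p_i * q_i) = 0.2499 + 0.2419 + 0.2356 + 0.2331 + 0.1716 + 0.1716 + 0.2436 + 0.25 + 0.2419 = 2.0392
KR-20 = (k/(k-1)) * (1 - Sum(p_i*q_i) / Var_total)
= (9/8) * (1 - 2.0392/3.23)
= 1.125 * 0.3687
KR-20 = 0.4148

0.4148


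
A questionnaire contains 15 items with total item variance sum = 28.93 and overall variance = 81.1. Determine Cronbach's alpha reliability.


alpha = (k/(k-1)) * (1 - sum(si^2)/s_total^2)
= (15/14) * (1 - 28.93/81.1)
alpha = 0.6892

0.6892


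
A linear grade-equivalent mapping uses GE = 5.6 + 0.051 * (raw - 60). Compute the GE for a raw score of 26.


raw - median = 26 - 60 = -34
slope * diff = 0.051 * -34 = -1.734
GE = 5.6 + -1.734
GE = 3.866

3.866


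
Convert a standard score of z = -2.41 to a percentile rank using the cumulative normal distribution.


CDF(z) = 0.5 * (1 + erf(z/sqrt(2)))
erf(-1.7041) = -0.984
CDF = 0.008
Percentile rank = 0.008 * 100 = 0.8

0.8


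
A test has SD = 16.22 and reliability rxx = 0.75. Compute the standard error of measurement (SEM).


SEM = SD * sqrt(1 - rxx)
SEM = 16.22 * sqrt(1 - 0.75)
SEM = 16.22 * sqrt(0.25) = 16.22 * 0.5
SEM = 8.11

8.11


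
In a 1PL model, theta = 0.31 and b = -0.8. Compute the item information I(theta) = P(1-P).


P = 1/(1+exp(-(0.31--0.8))) = 0.7521
I = P*(1-P) = 0.7521 * 0.2479
I = 0.1864

0.1864


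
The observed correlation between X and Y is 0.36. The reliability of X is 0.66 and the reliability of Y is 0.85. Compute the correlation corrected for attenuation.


r_corrected = rxy / sqrt(rxx * ryy)
= 0.36 / sqrt(0.66 * 0.85)
= 0.36 / sqrt(0.561)
= 0.36 / 0.748999
r_corrected = 0.4806

0.4806


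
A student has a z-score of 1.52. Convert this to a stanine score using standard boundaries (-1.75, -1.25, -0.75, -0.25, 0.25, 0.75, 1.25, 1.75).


Stanine boundaries: [-1.75, -1.25, -0.75, -0.25, 0.25, 0.75, 1.25, 1.75]
z = 1.52
Check each boundary:
  z >= -1.75 -> could be stanine 2
  z >= -1.25 -> could be stanine 3
  z >= -0.75 -> could be stanine 4
  z >= -0.25 -> could be stanine 5
  z >= 0.25 -> could be stanine 6
  z >= 0.75 -> could be stanine 7
  z >= 1.25 -> could be stanine 8
  z < 1.75
Highest qualifying boundary gives stanine = 8

8


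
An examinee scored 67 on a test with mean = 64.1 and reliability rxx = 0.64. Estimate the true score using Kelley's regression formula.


T_est = rxx * X + (1 - rxx) * mean
T_est = 0.64 * 67 + 0.36 * 64.1
T_est = 42.88 + 23.076
T_est = 65.956

65.956


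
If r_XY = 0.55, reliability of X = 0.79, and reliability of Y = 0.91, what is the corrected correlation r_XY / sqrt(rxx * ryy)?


r_corrected = rxy / sqrt(rxx * ryy)
= 0.55 / sqrt(0.79 * 0.91)
= 0.55 / sqrt(0.7189)
= 0.55 / 0.84788
r_corrected = 0.6487

0.6487


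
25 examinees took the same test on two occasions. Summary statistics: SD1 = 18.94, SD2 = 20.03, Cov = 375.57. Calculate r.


r = cov(X,Y) / (SD_X * SD_Y)
r = 375.57 / (18.94 * 20.03)
r = 375.57 / 379.3682
r = 0.99

0.99


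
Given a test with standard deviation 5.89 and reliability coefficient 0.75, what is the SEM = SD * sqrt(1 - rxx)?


SEM = SD * sqrt(1 - rxx)
SEM = 5.89 * sqrt(1 - 0.75)
SEM = 5.89 * sqrt(0.25) = 5.89 * 0.5
SEM = 2.945

2.945


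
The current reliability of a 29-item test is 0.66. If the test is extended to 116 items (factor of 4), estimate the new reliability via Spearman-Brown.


r_new = (n * rxx) / (1 + (n-1) * rxx)
r_new = (4 * 0.66) / (1 + 3 * 0.66)
r_new = 2.64 / 2.98
r_new = 0.8859

0.8859


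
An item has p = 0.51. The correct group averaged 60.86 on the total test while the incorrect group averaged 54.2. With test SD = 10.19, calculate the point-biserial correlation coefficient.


q = 1 - p = 0.49
rpb = ((M1 - M0) / SD) * sqrt(p * q)
rpb = ((60.86 - 54.2) / 10.19) * sqrt(0.51 * 0.49)
rpb = 0.3267

0.3267


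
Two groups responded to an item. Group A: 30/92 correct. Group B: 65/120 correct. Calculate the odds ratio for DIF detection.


Odds_A = 30/62 = 0.4839
Odds_B = 65/55 = 1.1818
OR = Odds_A / Odds_B = 0.4839 / 1.1818
Exactly, OR = (30 * 55) / (62 * 65) = 1650 / 4030
OR = 0.4094

0.4094


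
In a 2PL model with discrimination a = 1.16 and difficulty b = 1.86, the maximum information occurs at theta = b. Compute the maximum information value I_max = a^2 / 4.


For 2PL, max info at theta = b = 1.86
I_max = a^2 / 4 = 1.16^2 / 4
= 1.3456 / 4
I_max = 0.3364

0.3364


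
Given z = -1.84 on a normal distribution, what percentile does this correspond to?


CDF(z) = 0.5 * (1 + erf(z/sqrt(2)))
erf(-1.3011) = -0.9342
CDF = 0.0329
Percentile rank = 0.0329 * 100 = 3.29

3.29


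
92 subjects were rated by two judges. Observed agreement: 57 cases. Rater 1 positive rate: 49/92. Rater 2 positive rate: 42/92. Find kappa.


P_o = 57/92 = 0.619565
P_e = (49*42 + 43*50) / 8464 = 0.497164
kappa = (P_o - P_e) / (1 - P_e)
kappa = (0.619565 - 0.497164) / (1 - 0.497164)
kappa = 0.2434

0.2434


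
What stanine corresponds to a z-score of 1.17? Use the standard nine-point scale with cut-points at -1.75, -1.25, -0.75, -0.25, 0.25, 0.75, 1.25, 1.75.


Stanine boundaries: [-1.75, -1.25, -0.75, -0.25, 0.25, 0.75, 1.25, 1.75]
z = 1.17
Check each boundary:
  z >= -1.75 -> could be stanine 2
  z >= -1.25 -> could be stanine 3
  z >= -0.75 -> could be stanine 4
  z >= -0.25 -> could be stanine 5
  z >= 0.25 -> could be stanine 6
  z >= 0.75 -> could be stanine 7
  z < 1.25
  z < 1.75
Highest qualifying boundary gives stanine = 7

7


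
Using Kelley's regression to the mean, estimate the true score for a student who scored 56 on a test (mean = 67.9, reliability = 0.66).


T_est = rxx * X + (1 - rxx) * mean
T_est = 0.66 * 56 + 0.34 * 67.9
T_est = 36.96 + 23.086
T_est = 60.046

60.046


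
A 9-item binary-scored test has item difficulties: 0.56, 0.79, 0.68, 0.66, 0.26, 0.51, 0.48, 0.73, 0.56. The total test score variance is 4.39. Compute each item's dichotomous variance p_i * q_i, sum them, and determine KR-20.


For each item, compute p_i * q_i:
  Item 1: 0.56 * 0.44 = 0.2464
  Item 2: 0.79 * 0.21 = 0.1659
  Item 3: 0.68 * 0.32 = 0.2176
  Item 4: 0.66 * 0.34 = 0.2244
  Item 5: 0.26 * 0.74 = 0.1924
  Item 6: 0.51 * 0.49 = 0.2499
  Item 7: 0.48 * 0.52 = 0.2496
  Item 8: 0.73 * 0.27 = 0.1971
  Item 9: 0.56 * 0.44 = 0.2464
Sum(p_i * q_i) = 0.2464 + 0.1659 + 0.2176 + 0.2244 + 0.1924 + 0.2499 + 0.2496 + 0.1971 + 0.2464 = 1.9897
KR-20 = (k/(k-1)) * (1 - Sum(p_i*q_i) / Var_total)
= (9/8) * (1 - 1.9897/4.39)
= 1.125 * 0.5468
KR-20 = 0.6151

0.6151
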